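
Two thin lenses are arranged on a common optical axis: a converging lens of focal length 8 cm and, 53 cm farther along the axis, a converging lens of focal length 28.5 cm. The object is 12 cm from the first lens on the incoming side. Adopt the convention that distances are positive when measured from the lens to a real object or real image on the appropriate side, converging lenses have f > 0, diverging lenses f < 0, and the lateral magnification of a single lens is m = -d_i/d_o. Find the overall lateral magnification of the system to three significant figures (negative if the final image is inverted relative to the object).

114

Lens 1: 1/d_i1 = 1/f_1 - 1/d_o1 = 1/8 - 1/12 = 0.04167 cm^-1, so d_i1 = 24.000 cm.
m_1 = -(24.000)/12 = -2.0000.
The intermediate image is 24.000 cm to the right of lens 1, so d_o2 = L - d_i1 = 53 - 24.000 = 29.000 cm.
Lens 2: 1/d_i2 = 1/f_2 - 1/d_o2 = 1/28.5 - 1/(29.000) = 0.00060 cm^-1, so d_i2 = 1653.000 cm.
m_2 = -(1653.000)/(29.000) = -57.0000.
The system's lateral magnification is m_1 m_2 = (-2.0000)(-57.0000) = 114.0000.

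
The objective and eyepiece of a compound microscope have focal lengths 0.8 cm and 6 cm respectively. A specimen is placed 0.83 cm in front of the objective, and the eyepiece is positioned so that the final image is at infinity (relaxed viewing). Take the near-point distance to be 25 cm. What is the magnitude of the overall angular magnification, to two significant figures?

Objective: 1/d_i = 1/f_obj - 1/d_o = 1/0.8 - 1/0.83 = 0.04518 cm^-1, so d_i = 22.133 cm.
m_obj = -d_i/d_o = -22.133/0.83 = -26.667.
Eyepiece angular magnification (image at infinity): M_eye = D/f_e = 25/6 = 4.167.
Overall M = m_obj x M_eye = (-26.667)(4.167) = -111.11.
|M| = 111.11.

110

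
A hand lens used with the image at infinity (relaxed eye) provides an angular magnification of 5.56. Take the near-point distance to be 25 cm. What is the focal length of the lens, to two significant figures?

4.5 cm

For the image at infinity, M = D/f.
f = D/M = 25/5.56 = 4.496 cm.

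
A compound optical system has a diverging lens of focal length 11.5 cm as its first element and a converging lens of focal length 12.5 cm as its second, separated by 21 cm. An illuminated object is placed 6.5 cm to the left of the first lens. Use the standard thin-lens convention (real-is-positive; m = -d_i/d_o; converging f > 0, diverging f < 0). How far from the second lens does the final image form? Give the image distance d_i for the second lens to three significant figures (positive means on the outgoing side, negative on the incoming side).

24.8 cm

Lens 1: 1/d_i1 = 1/f_1 - 1/d_o1 = 1/(-11.5) - 1/6.5 = -0.24080 cm^-1, so d_i1 = -4.153 cm.
The intermediate image is virtual, 4.153 cm to the left of lens 1, so d_o2 = L - d_i1 = 21 - (-4.153) = 25.153 cm.
Lens 2: 1/d_i2 = 1/f_2 - 1/d_o2 = 1/12.5 - 1/(25.153) = 0.04024 cm^-1, so d_i2 = 24.849 cm.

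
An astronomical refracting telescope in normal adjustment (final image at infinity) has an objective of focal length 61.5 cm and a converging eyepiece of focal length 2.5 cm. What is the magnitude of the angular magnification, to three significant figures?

24.6

|M| = f_obj/|f_eye| = 61.5/2.5 = 24.600.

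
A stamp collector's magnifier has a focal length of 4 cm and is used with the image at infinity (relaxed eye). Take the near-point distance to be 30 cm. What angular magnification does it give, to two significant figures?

M = D/f = 30/4 = 7.500.

7.5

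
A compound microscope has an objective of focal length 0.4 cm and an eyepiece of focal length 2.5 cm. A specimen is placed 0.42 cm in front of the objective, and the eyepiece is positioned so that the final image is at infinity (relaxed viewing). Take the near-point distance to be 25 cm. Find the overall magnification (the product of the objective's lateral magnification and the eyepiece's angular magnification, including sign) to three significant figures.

Objective: 1/d_i = 1/f_obj - 1/d_o = 1/0.4 - 1/0.42 = 0.11905 cm^-1, so d_i = 8.400 cm.
m_obj = -d_i/d_o = -8.400/0.42 = -20.000.
Eyepiece angular magnification (image at infinity): M_eye = D/f_e = 25/2.5 = 10.000.
Overall M = m_obj x M_eye = (-20.000)(10.000) = -200.00.

-200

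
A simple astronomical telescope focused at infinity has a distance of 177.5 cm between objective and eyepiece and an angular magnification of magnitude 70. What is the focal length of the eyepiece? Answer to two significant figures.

In normal adjustment the tube length equals f_obj + f_eye and |M| = f_obj/f_eye.
So f_obj = 70 f_eye and 70 f_eye + f_eye = 177.5 cm, giving f_eye = 177.5/71 = 2.500 cm and f_obj = 175.000 cm.

2.5 cm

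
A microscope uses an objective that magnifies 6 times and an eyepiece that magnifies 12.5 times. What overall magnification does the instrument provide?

The overall magnification of a compound microscope is the product of the objective and eyepiece magnifications:
M = M_obj x M_eye = 6 x 12.5 = 75.

75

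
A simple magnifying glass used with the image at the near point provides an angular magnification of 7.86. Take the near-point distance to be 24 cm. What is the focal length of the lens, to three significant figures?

3.50 cm

For the image at the near point, M = 1 + D/f.
f = D/(M - 1) = 24/(7.86 - 1) = 3.499 cm.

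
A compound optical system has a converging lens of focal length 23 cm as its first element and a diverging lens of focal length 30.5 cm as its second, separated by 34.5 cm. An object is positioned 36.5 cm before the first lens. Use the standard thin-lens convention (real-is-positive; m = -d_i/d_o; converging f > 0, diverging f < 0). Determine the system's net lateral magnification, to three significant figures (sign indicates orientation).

-18.5

First lens: d_i1 = 1/(1/23 - 1/36.5) = 62.185 cm.
m_1 = -(62.185)/36.5 = -1.7037.
This image would form 62.185 cm past lens 1, i.e. 27.685 cm beyond lens 2, so it is a virtual object for lens 2: d_o2 = 34.5 - 62.185 = -27.685 cm.
Second lens: d_i2 = 1/(1/(-30.5) - 1/(-27.685)) = 299.984 cm.
m_2 = -(299.984)/(-27.685) = 10.8355.
The system's lateral magnification is m_1 m_2 = (-1.7037)(10.8355) = -18.4605.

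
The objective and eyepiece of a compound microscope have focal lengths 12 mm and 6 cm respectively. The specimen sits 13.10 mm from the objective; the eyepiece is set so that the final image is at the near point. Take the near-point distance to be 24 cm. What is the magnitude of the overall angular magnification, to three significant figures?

Convert to cm: f_obj = 12 mm = 1.2 cm; d_o = 13.10 mm = 1.31 cm.
Objective: 1/d_i = 1/f_obj - 1/d_o = 1/1.2 - 1/1.31 = 0.06997 cm^-1, so d_i = 14.291 cm.
m_obj = -d_i/d_o = -14.291/1.31 = -10.909.
Eyepiece angular magnification (image at near point): M_eye = 1 + D/f_e = 1 + 24/6 = 5.000.
Overall M = m_obj x M_eye = (-10.909)(5.000) = -54.55.
|M| = 54.55.

54.5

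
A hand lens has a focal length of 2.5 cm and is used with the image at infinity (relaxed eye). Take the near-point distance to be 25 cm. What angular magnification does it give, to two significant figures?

10

M = D/f = 25/2.5 = 10.000.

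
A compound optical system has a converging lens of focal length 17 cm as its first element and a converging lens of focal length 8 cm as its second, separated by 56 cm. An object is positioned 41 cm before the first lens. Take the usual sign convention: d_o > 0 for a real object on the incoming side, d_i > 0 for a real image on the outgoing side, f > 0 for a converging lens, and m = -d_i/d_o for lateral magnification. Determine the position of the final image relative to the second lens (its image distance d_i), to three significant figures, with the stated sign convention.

Lens 1: 1/d_i1 = 1/f_1 - 1/d_o1 = 1/17 - 1/41 = 0.03443 cm^-1, so d_i1 = 29.042 cm.
The intermediate image is 29.042 cm to the right of lens 1, so d_o2 = L - d_i1 = 56 - 29.042 = 26.958 cm.
Lens 2: 1/d_i2 = 1/f_2 - 1/d_o2 = 1/8 - 1/(26.958) = 0.08791 cm^-1, so d_i2 = 11.376 cm.

11.4 cm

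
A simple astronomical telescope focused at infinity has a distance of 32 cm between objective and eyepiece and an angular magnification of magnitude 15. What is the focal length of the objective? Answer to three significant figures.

30.0 cm

In normal adjustment the tube length equals f_obj + f_eye and |M| = f_obj/f_eye.
So f_obj = 15 f_eye and 15 f_eye + f_eye = 32 cm, giving f_eye = 32/16 = 2.000 cm and f_obj = 30.000 cm.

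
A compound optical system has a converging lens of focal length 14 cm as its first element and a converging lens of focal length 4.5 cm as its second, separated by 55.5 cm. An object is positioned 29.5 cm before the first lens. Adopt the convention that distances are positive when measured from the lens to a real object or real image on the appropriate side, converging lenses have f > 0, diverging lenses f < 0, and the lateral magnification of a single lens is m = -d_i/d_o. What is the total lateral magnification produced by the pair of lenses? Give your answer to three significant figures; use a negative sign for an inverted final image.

First lens: d_i1 = 1/(1/14 - 1/29.5) = 26.645 cm.
m_1 = -(26.645)/29.5 = -0.9032.
The intermediate image is 26.645 cm to the right of lens 1, so d_o2 = L - d_i1 = 55.5 - 26.645 = 28.855 cm.
Second lens: d_i2 = 1/(1/4.5 - 1/(28.855)) = 5.331 cm.
m_2 = -(5.331)/(28.855) = -0.1848.
Total m = m_1 x m_2 = (-0.9032)(-0.1848) = 0.1669.

0.167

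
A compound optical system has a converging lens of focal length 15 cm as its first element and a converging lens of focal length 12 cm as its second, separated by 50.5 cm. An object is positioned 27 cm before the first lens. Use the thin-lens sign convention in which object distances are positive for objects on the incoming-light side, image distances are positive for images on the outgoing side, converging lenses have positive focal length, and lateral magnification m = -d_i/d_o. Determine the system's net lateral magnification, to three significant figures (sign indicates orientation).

Lens 1: 1/d_i1 = 1/f_1 - 1/d_o1 = 1/15 - 1/27 = 0.02963 cm^-1, so d_i1 = 33.750 cm.
m_1 = -(33.750)/27 = -1.2500.
That image sits 16.750 cm in front of the second lens, so d_o2 = 16.750 cm.
Lens 2: 1/d_i2 = 1/f_2 - 1/d_o2 = 1/12 - 1/(16.750) = 0.02363 cm^-1, so d_i2 = 42.316 cm.
m_2 = -(42.316)/(16.750) = -2.5263.
Total m = m_1 x m_2 = (-1.2500)(-2.5263) = 3.1579.

3.16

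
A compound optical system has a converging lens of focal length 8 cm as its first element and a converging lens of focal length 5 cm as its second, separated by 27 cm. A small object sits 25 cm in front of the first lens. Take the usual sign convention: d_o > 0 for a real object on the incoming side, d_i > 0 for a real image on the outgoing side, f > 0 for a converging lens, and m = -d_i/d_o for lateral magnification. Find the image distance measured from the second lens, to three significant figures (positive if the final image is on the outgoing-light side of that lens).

Lens 1: 1/d_i1 = 1/f_1 - 1/d_o1 = 1/8 - 1/25 = 0.08500 cm^-1, so d_i1 = 11.765 cm.
The intermediate image is 11.765 cm to the right of lens 1, so d_o2 = L - d_i1 = 27 - 11.765 = 15.235 cm.
Lens 2: 1/d_i2 = 1/f_2 - 1/d_o2 = 1/5 - 1/(15.235) = 0.13436 cm^-1, so d_i2 = 7.443 cm.

7.44 cm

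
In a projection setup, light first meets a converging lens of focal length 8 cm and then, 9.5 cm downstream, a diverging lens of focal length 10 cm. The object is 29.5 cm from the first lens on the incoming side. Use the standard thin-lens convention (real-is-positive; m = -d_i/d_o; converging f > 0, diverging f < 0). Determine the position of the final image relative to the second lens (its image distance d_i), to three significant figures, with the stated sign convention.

1.73 cm

First lens: d_i1 = 1/(1/8 - 1/29.5) = 10.977 cm.
This image would form 10.977 cm past lens 1, i.e. 1.477 cm beyond lens 2, so it is a virtual object for lens 2: d_o2 = 9.5 - 10.977 = -1.477 cm.
Second lens: d_i2 = 1/(1/(-10) - 1/(-1.477)) = 1.733 cm.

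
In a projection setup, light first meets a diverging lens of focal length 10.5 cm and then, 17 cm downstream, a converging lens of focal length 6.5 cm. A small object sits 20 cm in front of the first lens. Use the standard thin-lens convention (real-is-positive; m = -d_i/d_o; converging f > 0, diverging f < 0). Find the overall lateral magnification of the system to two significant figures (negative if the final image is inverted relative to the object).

-0.13

Lens 1: 1/d_i1 = 1/f_1 - 1/d_o1 = 1/(-10.5) - 1/20 = -0.14524 cm^-1, so d_i1 = -6.885 cm.
m_1 = -(-6.885)/20 = 0.3443.
The intermediate image is virtual, 6.885 cm to the left of lens 1, so d_o2 = L - d_i1 = 17 - (-6.885) = 23.885 cm.
Lens 2: 1/d_i2 = 1/f_2 - 1/d_o2 = 1/6.5 - 1/(23.885) = 0.11198 cm^-1, so d_i2 = 8.930 cm.
m_2 = -(8.930)/(23.885) = -0.3739.
The system's lateral magnification is m_1 m_2 = (0.3443)(-0.3739) = -0.1287.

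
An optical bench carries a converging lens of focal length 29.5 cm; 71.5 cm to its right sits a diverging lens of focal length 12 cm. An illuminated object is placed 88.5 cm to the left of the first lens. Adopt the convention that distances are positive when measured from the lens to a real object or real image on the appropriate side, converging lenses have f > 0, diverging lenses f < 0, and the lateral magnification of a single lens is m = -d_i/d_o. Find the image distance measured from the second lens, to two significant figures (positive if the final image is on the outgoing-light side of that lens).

-8.3 cm

Lens 1: 1/d_i1 = 1/f_1 - 1/d_o1 = 1/29.5 - 1/88.5 = 0.02260 cm^-1, so d_i1 = 44.250 cm.
The intermediate image is 44.250 cm to the right of lens 1, so d_o2 = L - d_i1 = 71.5 - 44.250 = 27.250 cm.
Lens 2: 1/d_i2 = 1/f_2 - 1/d_o2 = 1/(-12) - 1/(27.250) = -0.12003 cm^-1, so d_i2 = -8.331 cm.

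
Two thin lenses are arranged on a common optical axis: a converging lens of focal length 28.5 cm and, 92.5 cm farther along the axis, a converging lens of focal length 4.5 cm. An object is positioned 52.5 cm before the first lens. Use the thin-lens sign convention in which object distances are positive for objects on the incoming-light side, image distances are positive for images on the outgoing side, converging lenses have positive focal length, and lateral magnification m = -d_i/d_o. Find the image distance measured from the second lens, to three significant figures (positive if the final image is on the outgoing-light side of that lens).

5.29 cm

First lens: d_i1 = 1/(1/28.5 - 1/52.5) = 62.344 cm.
The intermediate image is 62.344 cm to the right of lens 1, so d_o2 = L - d_i1 = 92.5 - 62.344 = 30.156 cm.
Second lens: d_i2 = 1/(1/4.5 - 1/(30.156)) = 5.289 cm.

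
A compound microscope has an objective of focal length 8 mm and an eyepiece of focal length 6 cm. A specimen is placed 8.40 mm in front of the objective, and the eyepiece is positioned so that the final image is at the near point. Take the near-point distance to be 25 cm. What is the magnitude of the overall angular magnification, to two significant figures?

100

Convert to cm: f_obj = 8 mm = 0.8 cm; d_o = 8.40 mm = 0.84 cm.
Objective: 1/d_i = 1/f_obj - 1/d_o = 1/0.8 - 1/0.84 = 0.05952 cm^-1, so d_i = 16.800 cm.
m_obj = -d_i/d_o = -16.800/0.84 = -20.000.
Eyepiece angular magnification (image at near point): M_eye = 1 + D/f_e = 1 + 25/6 = 5.167.
Overall M = m_obj x M_eye = (-20.000)(5.167) = -103.33.
|M| = 103.33.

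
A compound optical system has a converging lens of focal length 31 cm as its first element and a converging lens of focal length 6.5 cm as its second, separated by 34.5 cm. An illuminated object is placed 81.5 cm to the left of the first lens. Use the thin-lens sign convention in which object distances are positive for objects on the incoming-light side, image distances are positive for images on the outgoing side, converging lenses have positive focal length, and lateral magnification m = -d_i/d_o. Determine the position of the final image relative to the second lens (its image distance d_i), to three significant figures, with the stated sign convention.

Applying the thin-lens equation to the first lens, 1/31 = 1/81.5 + 1/d_i1, which gives d_i1 = 50.030 cm.
Since 50.030 cm > 34.5 cm, the first image lies past the second lens and serves as a virtual object: d_o2 = L - d_i1 = -15.530 cm.
Applying the thin-lens equation again with f_2 = 6.5 cm and d_o2 = -15.530 cm gives d_i2 = 4.582 cm.

4.58 cm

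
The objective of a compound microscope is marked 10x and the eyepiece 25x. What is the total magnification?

The overall magnification of a compound microscope is the product of the objective and eyepiece magnifications:
M = M_obj x M_eye = 10 x 25 = 250.

250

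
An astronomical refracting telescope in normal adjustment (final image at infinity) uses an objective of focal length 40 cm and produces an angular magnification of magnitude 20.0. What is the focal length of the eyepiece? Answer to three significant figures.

|M| = f_obj/f_eye, so f_eye = f_obj/|M| = 40/20.0 = 2.000 cm.

2.00 cm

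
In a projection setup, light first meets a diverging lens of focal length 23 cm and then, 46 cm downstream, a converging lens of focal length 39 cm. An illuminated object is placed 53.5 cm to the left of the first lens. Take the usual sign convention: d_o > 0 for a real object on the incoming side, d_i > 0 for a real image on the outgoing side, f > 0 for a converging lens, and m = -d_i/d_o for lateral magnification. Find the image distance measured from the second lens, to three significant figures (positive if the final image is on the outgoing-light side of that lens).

Applying the thin-lens equation to the first lens, 1/(-23) = 1/53.5 + 1/d_i1, which gives d_i1 = -16.085 cm.
With d_i1 < 0 the first image is virtual and lies on the object side; the object distance for lens 2 is d_o2 = 46 - (-16.085) = 62.085 cm.
Applying the thin-lens equation again with f_2 = 39 cm and d_o2 = 62.085 cm gives d_i2 = 104.887 cm.

105 cm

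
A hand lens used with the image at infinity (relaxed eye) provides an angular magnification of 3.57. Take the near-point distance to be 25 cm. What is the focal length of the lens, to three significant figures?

7.00 cm

For the image at infinity, M = D/f.
f = D/M = 25/3.57 = 7.003 cm.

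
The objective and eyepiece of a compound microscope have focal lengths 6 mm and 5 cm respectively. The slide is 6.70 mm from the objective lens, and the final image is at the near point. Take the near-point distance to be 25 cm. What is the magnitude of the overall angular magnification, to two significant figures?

Convert to cm: f_obj = 6 mm = 0.6 cm; d_o = 6.70 mm = 0.67 cm.
Objective: 1/d_i = 1/f_obj - 1/d_o = 1/0.6 - 1/0.67 = 0.17413 cm^-1, so d_i = 5.743 cm.
m_obj = -d_i/d_o = -5.743/0.67 = -8.571.
Eyepiece angular magnification (image at near point): M_eye = 1 + D/f_e = 1 + 25/5 = 6.000.
Overall M = m_obj x M_eye = (-8.571)(6.000) = -51.43.
|M| = 51.43.

51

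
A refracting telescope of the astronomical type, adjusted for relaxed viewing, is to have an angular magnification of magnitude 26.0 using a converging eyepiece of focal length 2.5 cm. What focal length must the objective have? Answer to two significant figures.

|M| = f_obj/|f_eye|, so f_obj = |M| x |f_eye| = 26.0 x 2.5 = 65.000 cm.

65 cm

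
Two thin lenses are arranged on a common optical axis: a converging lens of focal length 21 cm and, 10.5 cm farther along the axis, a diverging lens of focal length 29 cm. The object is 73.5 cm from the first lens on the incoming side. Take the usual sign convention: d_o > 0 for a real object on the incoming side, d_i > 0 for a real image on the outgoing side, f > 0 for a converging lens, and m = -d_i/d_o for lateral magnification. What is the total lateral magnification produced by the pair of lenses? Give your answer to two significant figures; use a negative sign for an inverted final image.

-1.1

Applying the thin-lens equation to the first lens, 1/21 = 1/73.5 + 1/d_i1, which gives d_i1 = 29.400 cm.
Its lateral magnification is m_1 = -d_i1/d_o1 = -(29.400)/73.5 = -0.4000.
Since 29.400 cm > 10.5 cm, the first image lies past the second lens and serves as a virtual object: d_o2 = L - d_i1 = -18.900 cm.
Applying the thin-lens equation again with f_2 = -29 cm and d_o2 = -18.900 cm gives d_i2 = 54.267 cm.
m_2 = -(54.267)/(-18.900) = 2.8713.
The system's lateral magnification is m_1 m_2 = (-0.4000)(2.8713) = -1.1485.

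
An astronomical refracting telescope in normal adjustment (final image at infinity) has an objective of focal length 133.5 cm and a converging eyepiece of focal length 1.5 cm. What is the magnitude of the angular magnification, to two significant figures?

|M| = f_obj/|f_eye| = 133.5/1.5 = 89.000.

89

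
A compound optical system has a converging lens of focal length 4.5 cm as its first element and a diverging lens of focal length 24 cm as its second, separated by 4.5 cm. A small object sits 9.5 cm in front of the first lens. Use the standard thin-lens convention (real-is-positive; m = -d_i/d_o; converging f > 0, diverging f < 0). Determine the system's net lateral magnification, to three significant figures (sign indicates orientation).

-1.08

Lens 1: 1/d_i1 = 1/f_1 - 1/d_o1 = 1/4.5 - 1/9.5 = 0.11696 cm^-1, so d_i1 = 8.550 cm.
m_1 = -(8.550)/9.5 = -0.9000.
Since 8.550 cm > 4.5 cm, the first image lies past the second lens and serves as a virtual object: d_o2 = L - d_i1 = -4.050 cm.
Lens 2: 1/d_i2 = 1/f_2 - 1/d_o2 = 1/(-24) - 1/(-4.050) = 0.20525 cm^-1, so d_i2 = 4.872 cm.
m_2 = -(4.872)/(-4.050) = 1.2030.
Overall magnification: m = m_1 m_2 = -1.0827.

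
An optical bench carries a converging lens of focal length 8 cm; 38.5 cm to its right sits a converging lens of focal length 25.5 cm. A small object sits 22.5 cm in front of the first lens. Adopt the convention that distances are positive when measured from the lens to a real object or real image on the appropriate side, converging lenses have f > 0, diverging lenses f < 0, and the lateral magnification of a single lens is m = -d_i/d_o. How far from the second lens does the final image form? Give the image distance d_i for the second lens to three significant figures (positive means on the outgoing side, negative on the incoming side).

1130 cm

First lens: d_i1 = 1/(1/8 - 1/22.5) = 12.414 cm.
The intermediate image is 12.414 cm to the right of lens 1, so d_o2 = L - d_i1 = 38.5 - 12.414 = 26.086 cm.
Second lens: d_i2 = 1/(1/25.5 - 1/(26.086)) = 1134.750 cm.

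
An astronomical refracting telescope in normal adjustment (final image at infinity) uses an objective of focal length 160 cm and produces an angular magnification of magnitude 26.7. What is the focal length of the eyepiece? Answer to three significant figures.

5.99 cm

|M| = f_obj/f_eye, so f_eye = f_obj/|M| = 160/26.7 = 5.993 cm.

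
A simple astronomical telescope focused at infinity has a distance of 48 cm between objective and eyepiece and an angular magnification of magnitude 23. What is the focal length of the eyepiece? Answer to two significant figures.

2.0 cm

In normal adjustment the tube length equals f_obj + f_eye and |M| = f_obj/f_eye.
So f_obj = 23 f_eye and 23 f_eye + f_eye = 48 cm, giving f_eye = 48/24 = 2.000 cm and f_obj = 46.000 cm.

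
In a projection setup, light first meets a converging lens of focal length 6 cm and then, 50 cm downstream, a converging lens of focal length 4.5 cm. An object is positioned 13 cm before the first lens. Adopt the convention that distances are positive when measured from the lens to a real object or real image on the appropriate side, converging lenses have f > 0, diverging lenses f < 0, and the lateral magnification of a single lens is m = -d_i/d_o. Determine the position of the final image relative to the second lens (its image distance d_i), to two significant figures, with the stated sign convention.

5.1 cm

First lens: d_i1 = 1/(1/6 - 1/13) = 11.143 cm.
Object distance for lens 2: d_o2 = 50 - 11.143 = 38.857 cm.
Second lens: d_i2 = 1/(1/4.5 - 1/(38.857)) = 5.089 cm.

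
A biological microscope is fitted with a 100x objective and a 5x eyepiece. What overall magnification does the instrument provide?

The overall magnification of a compound microscope is the product of the objective and eyepiece magnifications:
M = M_obj x M_eye = 100 x 5 = 500.

500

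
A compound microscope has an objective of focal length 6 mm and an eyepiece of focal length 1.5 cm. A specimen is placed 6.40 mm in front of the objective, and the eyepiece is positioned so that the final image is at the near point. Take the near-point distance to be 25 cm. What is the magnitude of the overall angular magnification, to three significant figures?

Convert to cm: f_obj = 6 mm = 0.6 cm; d_o = 6.40 mm = 0.64 cm.
Objective: 1/d_i = 1/f_obj - 1/d_o = 1/0.6 - 1/0.64 = 0.10417 cm^-1, so d_i = 9.600 cm.
m_obj = -d_i/d_o = -9.600/0.64 = -15.000.
Eyepiece angular magnification (image at near point): M_eye = 1 + D/f_e = 1 + 25/1.5 = 17.667.
Overall M = m_obj x M_eye = (-15.000)(17.667) = -265.00.
|M| = 265.00.

265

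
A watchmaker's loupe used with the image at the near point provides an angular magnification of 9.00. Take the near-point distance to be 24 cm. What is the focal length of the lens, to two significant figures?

3.0 cm

For the image at the near point, M = 1 + D/f.
f = D/(M - 1) = 24/(9.0 - 1) = 3.000 cm.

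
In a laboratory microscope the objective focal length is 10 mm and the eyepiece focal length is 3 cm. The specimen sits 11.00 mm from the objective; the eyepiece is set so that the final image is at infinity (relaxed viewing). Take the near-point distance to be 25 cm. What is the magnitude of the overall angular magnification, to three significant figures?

Convert to cm: f_obj = 10 mm = 1 cm; d_o = 11.00 mm = 1.10 cm.
Objective: 1/d_i = 1/f_obj - 1/d_o = 1/1 - 1/1.10 = 0.09091 cm^-1, so d_i = 11.000 cm.
m_obj = -d_i/d_o = -11.000/1.10 = -10.000.
Eyepiece angular magnification (image at infinity): M_eye = D/f_e = 25/3 = 8.333.
Overall M = m_obj x M_eye = (-10.000)(8.333) = -83.33.
|M| = 83.33.

83.3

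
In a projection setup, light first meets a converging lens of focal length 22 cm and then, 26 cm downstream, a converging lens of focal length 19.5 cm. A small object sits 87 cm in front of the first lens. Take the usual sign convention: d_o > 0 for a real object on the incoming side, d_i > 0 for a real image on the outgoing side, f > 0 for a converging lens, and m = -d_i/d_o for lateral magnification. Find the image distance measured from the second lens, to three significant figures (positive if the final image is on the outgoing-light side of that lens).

2.93 cm

Applying the thin-lens equation to the first lens, 1/22 = 1/87 + 1/d_i1, which gives d_i1 = 29.446 cm.
Since 29.446 cm > 26 cm, the first image lies past the second lens and serves as a virtual object: d_o2 = L - d_i1 = -3.446 cm.
Applying the thin-lens equation again with f_2 = 19.5 cm and d_o2 = -3.446 cm gives d_i2 = 2.929 cm.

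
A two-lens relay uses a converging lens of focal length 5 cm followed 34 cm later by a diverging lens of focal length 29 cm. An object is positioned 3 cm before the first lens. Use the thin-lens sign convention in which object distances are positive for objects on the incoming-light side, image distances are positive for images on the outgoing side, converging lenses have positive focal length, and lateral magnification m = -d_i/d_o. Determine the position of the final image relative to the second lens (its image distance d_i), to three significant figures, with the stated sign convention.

Applying the thin-lens equation to the first lens, 1/5 = 1/3 + 1/d_i1, which gives d_i1 = -7.500 cm.
With d_i1 < 0 the first image is virtual and lies on the object side; the object distance for lens 2 is d_o2 = 34 - (-7.500) = 41.500 cm.
Applying the thin-lens equation again with f_2 = -29 cm and d_o2 = 41.500 cm gives d_i2 = -17.071 cm.

-17.1 cm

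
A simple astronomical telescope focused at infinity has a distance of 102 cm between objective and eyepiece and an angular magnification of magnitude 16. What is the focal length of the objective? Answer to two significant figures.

96 cm

In normal adjustment the tube length equals f_obj + f_eye and |M| = f_obj/f_eye.
So f_obj = 16 f_eye and 16 f_eye + f_eye = 102 cm, giving f_eye = 102/17 = 6.000 cm and f_obj = 96.000 cm.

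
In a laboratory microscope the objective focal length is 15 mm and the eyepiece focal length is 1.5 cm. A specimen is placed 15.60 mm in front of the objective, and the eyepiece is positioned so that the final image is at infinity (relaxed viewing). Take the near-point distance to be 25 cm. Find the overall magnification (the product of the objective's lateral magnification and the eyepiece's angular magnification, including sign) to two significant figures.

-420

Convert to cm: f_obj = 15 mm = 1.5 cm; d_o = 15.60 mm = 1.56 cm.
Objective: 1/d_i = 1/f_obj - 1/d_o = 1/1.5 - 1/1.56 = 0.02564 cm^-1, so d_i = 39.000 cm.
m_obj = -d_i/d_o = -39.000/1.56 = -25.000.
Eyepiece angular magnification (image at infinity): M_eye = D/f_e = 25/1.5 = 16.667.
Overall M = m_obj x M_eye = (-25.000)(16.667) = -416.67.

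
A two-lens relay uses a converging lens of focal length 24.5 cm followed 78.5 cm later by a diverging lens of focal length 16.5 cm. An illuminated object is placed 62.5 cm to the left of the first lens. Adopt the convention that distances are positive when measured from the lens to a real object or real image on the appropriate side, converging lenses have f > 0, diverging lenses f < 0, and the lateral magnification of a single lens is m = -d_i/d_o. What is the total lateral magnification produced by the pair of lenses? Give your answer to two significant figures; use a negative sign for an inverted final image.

-0.19

Lens 1: 1/d_i1 = 1/f_1 - 1/d_o1 = 1/24.5 - 1/62.5 = 0.02482 cm^-1, so d_i1 = 40.296 cm.
m_1 = -(40.296)/62.5 = -0.6447.
That image sits 38.204 cm in front of the second lens, so d_o2 = 38.204 cm.
Lens 2: 1/d_i2 = 1/f_2 - 1/d_o2 = 1/(-16.5) - 1/(38.204) = -0.08678 cm^-1, so d_i2 = -11.523 cm.
m_2 = -(-11.523)/(38.204) = 0.3016.
Total m = m_1 x m_2 = (-0.6447)(0.3016) = -0.1945.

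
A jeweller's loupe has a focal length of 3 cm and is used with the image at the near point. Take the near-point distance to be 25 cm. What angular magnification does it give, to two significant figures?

9.3

M = 1 + D/f = 1 + 25/3 = 9.333.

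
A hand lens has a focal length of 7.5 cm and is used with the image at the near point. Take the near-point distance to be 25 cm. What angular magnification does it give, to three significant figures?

M = 1 + D/f = 1 + 25/7.5 = 4.333.

4.33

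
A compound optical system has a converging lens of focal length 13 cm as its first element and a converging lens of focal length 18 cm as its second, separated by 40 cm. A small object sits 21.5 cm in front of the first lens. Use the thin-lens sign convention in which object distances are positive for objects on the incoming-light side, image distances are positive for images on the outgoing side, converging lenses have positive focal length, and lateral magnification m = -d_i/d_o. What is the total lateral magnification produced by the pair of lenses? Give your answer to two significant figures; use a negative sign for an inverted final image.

-2.5

Applying the thin-lens equation to the first lens, 1/13 = 1/21.5 + 1/d_i1, which gives d_i1 = 32.882 cm.
Its lateral magnification is m_1 = -d_i1/d_o1 = -(32.882)/21.5 = -1.5294.
The intermediate image is 32.882 cm to the right of lens 1, so d_o2 = L - d_i1 = 40 - 32.882 = 7.118 cm.
Applying the thin-lens equation again with f_2 = 18 cm and d_o2 = 7.118 cm gives d_i2 = -11.773 cm.
m_2 = -(-11.773)/(7.118) = 1.6541.
The system's lateral magnification is m_1 m_2 = (-1.5294)(1.6541) = -2.5297.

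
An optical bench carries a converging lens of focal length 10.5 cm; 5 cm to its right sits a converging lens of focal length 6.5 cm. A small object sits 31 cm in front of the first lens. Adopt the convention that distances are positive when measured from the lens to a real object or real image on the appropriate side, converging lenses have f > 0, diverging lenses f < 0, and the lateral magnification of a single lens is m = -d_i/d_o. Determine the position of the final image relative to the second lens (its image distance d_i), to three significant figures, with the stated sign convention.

4.07 cm

First lens: d_i1 = 1/(1/10.5 - 1/31) = 15.878 cm.
This image would form 15.878 cm past lens 1, i.e. 10.878 cm beyond lens 2, so it is a virtual object for lens 2: d_o2 = 5 - 15.878 = -10.878 cm.
Second lens: d_i2 = 1/(1/6.5 - 1/(-10.878)) = 4.069 cm.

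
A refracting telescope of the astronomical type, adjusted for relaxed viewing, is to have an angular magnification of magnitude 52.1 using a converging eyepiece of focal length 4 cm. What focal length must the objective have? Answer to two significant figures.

210 cm

|M| = f_obj/|f_eye|, so f_obj = |M| x |f_eye| = 52.1 x 4 = 208.400 cm.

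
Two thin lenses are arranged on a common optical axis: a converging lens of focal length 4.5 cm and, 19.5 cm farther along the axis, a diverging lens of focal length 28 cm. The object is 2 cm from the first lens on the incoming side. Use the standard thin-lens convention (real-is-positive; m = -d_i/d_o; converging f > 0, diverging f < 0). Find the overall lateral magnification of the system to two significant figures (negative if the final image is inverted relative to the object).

0.99

First lens: d_i1 = 1/(1/4.5 - 1/2) = -3.600 cm.
m_1 = -(-3.600)/2 = 1.8000.
With d_i1 < 0 the first image is virtual and lies on the object side; the object distance for lens 2 is d_o2 = 19.5 - (-3.600) = 23.100 cm.
Second lens: d_i2 = 1/(1/(-28) - 1/(23.100)) = -12.658 cm.
m_2 = -(-12.658)/(23.100) = 0.5479.
Overall magnification: m = m_1 m_2 = 0.9863.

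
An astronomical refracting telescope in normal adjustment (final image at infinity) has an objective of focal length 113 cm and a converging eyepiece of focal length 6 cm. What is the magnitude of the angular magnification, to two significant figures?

|M| = f_obj/|f_eye| = 113/6 = 18.833.

19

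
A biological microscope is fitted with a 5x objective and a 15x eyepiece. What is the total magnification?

The overall magnification of a compound microscope is the product of the objective and eyepiece magnifications:
M = M_obj x M_eye = 5 x 15 = 75.

75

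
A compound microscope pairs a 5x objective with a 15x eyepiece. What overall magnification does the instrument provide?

The overall magnification of a compound microscope is the product of the objective and eyepiece magnifications:
M = M_obj x M_eye = 5 x 15 = 75.

75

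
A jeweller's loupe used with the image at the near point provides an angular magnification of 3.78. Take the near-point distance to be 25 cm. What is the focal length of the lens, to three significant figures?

8.99 cm

For the image at the near point, M = 1 + D/f.
f = D/(M - 1) = 25/(3.78 - 1) = 8.993 cm.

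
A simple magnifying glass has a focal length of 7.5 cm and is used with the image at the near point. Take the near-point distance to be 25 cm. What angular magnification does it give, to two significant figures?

M = 1 + D/f = 1 + 25/7.5 = 4.333.

4.3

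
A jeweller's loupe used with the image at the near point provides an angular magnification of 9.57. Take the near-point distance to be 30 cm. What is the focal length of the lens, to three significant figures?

For the image at the near point, M = 1 + D/f.
f = D/(M - 1) = 30/(9.57 - 1) = 3.501 cm.

3.50 cm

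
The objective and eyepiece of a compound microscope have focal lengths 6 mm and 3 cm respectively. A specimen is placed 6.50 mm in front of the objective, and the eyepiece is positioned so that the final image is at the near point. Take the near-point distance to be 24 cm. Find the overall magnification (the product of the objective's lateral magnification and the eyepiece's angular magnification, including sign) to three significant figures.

Convert to cm: f_obj = 6 mm = 0.6 cm; d_o = 6.50 mm = 0.65 cm.
Objective: 1/d_i = 1/f_obj - 1/d_o = 1/0.6 - 1/0.65 = 0.12821 cm^-1, so d_i = 7.800 cm.
m_obj = -d_i/d_o = -7.800/0.65 = -12.000.
Eyepiece angular magnification (image at near point): M_eye = 1 + D/f_e = 1 + 24/3 = 9.000.
Overall M = m_obj x M_eye = (-12.000)(9.000) = -108.00.

-108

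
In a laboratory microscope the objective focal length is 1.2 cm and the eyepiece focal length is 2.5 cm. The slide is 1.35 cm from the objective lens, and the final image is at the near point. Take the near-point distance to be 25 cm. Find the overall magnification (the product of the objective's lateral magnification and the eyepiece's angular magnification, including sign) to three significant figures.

Objective: 1/d_i = 1/f_obj - 1/d_o = 1/1.2 - 1/1.35 = 0.09259 cm^-1, so d_i = 10.800 cm.
m_obj = -d_i/d_o = -10.800/1.35 = -8.000.
Eyepiece angular magnification (image at near point): M_eye = 1 + D/f_e = 1 + 25/2.5 = 11.000.
Overall M = m_obj x M_eye = (-8.000)(11.000) = -88.00.

-88.0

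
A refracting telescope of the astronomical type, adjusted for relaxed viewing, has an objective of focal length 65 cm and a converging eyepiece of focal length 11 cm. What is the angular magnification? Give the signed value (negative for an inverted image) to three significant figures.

-5.91

M = -f_obj/f_eye = -65/(11) = -5.909.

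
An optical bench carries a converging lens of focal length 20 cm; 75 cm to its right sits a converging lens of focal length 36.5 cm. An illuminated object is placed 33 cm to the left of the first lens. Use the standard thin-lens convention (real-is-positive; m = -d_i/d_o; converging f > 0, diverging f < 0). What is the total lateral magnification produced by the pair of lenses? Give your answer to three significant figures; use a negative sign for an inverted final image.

-4.58

Applying the thin-lens equation to the first lens, 1/20 = 1/33 + 1/d_i1, which gives d_i1 = 50.769 cm.
Its lateral magnification is m_1 = -d_i1/d_o1 = -(50.769)/33 = -1.5385.
The intermediate image is 50.769 cm to the right of lens 1, so d_o2 = L - d_i1 = 75 - 50.769 = 24.231 cm.
Applying the thin-lens equation again with f_2 = 36.5 cm and d_o2 = 24.231 cm gives d_i2 = -72.085 cm.
m_2 = -(-72.085)/(24.231) = 2.9749.
The system's lateral magnification is m_1 m_2 = (-1.5385)(2.9749) = -4.5768.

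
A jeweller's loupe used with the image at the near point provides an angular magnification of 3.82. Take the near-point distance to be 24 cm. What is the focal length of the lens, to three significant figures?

For the image at the near point, M = 1 + D/f.
f = D/(M - 1) = 24/(3.82 - 1) = 8.511 cm.

8.51 cm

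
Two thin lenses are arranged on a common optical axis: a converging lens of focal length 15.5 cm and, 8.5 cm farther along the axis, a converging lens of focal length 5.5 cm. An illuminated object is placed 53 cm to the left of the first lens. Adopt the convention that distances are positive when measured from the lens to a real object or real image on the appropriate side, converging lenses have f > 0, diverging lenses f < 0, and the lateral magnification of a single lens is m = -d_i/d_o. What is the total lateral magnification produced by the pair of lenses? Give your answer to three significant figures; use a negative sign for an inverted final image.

-0.120

First lens: d_i1 = 1/(1/15.5 - 1/53) = 21.907 cm.
m_1 = -(21.907)/53 = -0.4133.
Since 21.907 cm > 8.5 cm, the first image lies past the second lens and serves as a virtual object: d_o2 = L - d_i1 = -13.407 cm.
Second lens: d_i2 = 1/(1/5.5 - 1/(-13.407)) = 3.900 cm.
m_2 = -(3.900)/(-13.407) = 0.2909.
The system's lateral magnification is m_1 m_2 = (-0.4133)(0.2909) = -0.1202.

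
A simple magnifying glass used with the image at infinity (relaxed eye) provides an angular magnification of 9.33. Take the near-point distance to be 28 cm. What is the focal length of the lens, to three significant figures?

For the image at infinity, M = D/f.
f = D/M = 28/9.33 = 3.001 cm.

3.00 cm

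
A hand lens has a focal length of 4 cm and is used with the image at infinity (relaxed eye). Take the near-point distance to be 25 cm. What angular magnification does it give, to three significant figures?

6.25

M = D/f = 25/4 = 6.250.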